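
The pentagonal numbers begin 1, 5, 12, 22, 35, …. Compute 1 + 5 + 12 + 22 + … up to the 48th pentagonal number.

Σ i(3i−1)/2 = (3Σi² − Σi) / 2 over i = 1..48.
Σi = 1176 and Σi² = 38024.
(3·38024 − 1·1176) / 2 = 112896/2 = 56448.

56448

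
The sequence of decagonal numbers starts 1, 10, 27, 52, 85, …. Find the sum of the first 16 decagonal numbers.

Σ i(4i−3) = 4Σi² − 3Σi over i = 1..16.
Σi = 136 and Σi² = 1496.
4·1496 − 3·136 = 5576.

5576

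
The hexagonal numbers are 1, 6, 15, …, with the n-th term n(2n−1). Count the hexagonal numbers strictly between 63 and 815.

15

The n-th hexagonal number is n(2n−1).
Smallest index with value > 63: n = 6 (giving 66).
Largest index with value < 815: n = 20 (giving 780).
Indices 6 through 20: 15 terms.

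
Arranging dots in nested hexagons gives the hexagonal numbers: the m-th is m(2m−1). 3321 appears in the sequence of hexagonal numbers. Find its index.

Set n(2n−1) = 3321, giving 2n² − n − 3321 = 0.
The discriminant is 1 + 8·3321 = 26569, and √26569 = 163.
So n = (1 + 163) / 4 = 164/4 = 41.
Check: 41·(2·41 − 1) = 3321. ✓

41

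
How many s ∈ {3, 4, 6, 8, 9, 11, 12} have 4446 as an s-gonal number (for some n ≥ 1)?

s = 3: P(3, 93) = 4371 and P(3, 94) = 4465; 4446 is not s-gonal.
s = 4: P(4, 66) = 4356 and P(4, 67) = 4489; 4446 is not s-gonal.
s = 6: P(6, 47) = 4371 and P(6, 48) = 4560; 4446 is not s-gonal.
s = 8: P(8, 38) = 4256 and P(8, 39) = 4485; 4446 is not s-gonal.
s = 9: P(9, 36) = 4446. ✓
s = 11: P(11, 31) = 4216 and P(11, 32) = 4496; 4446 is not s-gonal.
s = 12: P(12, 30) = 4380 and P(12, 31) = 4681; 4446 is not s-gonal.
Hits: s ∈ {9} → 1.

1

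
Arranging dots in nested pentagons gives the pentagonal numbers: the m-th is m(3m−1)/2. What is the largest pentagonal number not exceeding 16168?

Solve n(3n−1)/2 ≤ 16168 for integer n.
n = 103 gives 15862 ≤ 16168, while n = 104 gives 16172 > 16168; so the answer is 15862.

15862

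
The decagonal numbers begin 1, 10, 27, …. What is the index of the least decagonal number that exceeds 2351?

Solve n(4n−3) > 2351 for integer n.
The largest n with value ≤ 2351 is 24 (since 2232 ≤ 2351 < 2425), so the first above is n = 25, value 2425.

25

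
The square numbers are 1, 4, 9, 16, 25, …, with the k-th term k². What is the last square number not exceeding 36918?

36864

Solve n² ≤ 36918 for integer n.
n = 192 gives 36864 ≤ 36918, while n = 193 gives 37249 > 36918; so the answer is 36864.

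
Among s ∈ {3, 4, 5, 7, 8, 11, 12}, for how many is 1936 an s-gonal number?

s = 3: P(3, 61) = 1891 and P(3, 62) = 1953; 1936 is not s-gonal.
s = 4: P(4, 44) = 1936. ✓
s = 5: P(5, 36) = 1926 and P(5, 37) = 2035; 1936 is not s-gonal.
s = 7: P(7, 28) = 1918 and P(7, 29) = 2059; 1936 is not s-gonal.
s = 8: P(8, 25) = 1825 and P(8, 26) = 1976; 1936 is not s-gonal.
s = 11: P(11, 21) = 1911 and P(11, 22) = 2101; 1936 is not s-gonal.
s = 12: P(12, 20) = 1920 and P(12, 21) = 2121; 1936 is not s-gonal.
Hits: s ∈ {4} → 1.

1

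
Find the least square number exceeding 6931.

Solve n² > 6931 for integer n.
The largest n with value ≤ 6931 is 83 (since 6889 ≤ 6931 < 7056), so the first above is n = 84, value 7056.

7056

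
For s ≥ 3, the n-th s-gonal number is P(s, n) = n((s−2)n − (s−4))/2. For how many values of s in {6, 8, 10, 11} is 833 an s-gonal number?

2

s = 6: P(6, 20) = 780 and P(6, 21) = 861; 833 is not s-gonal.
s = 8: P(8, 17) = 833. ✓
s = 10: P(10, 14) = 742 and P(10, 15) = 855; 833 is not s-gonal.
s = 11: P(11, 14) = 833. ✓
Hits: s ∈ {8, 11} → 2.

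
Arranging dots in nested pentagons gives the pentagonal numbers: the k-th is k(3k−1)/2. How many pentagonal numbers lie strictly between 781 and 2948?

22

The n-th pentagonal number is n(3n−1)/2.
Smallest index with value > 781: n = 23 (giving 782).
Largest index with value < 2948: n = 44 (giving 2882).
Indices 23 through 44: 22 terms.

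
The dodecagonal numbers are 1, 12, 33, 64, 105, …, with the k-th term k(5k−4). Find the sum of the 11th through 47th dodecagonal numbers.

Σ i(5i−4) = 5Σi² − 4Σi over i = 11..47.
Σi = 1128 − 55 = 1073 and Σi² = 35720 − 385 = 35335.
5·35335 − 4·1073 = 172383.

172383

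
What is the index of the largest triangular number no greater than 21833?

208

Solve n(n+1)/2 ≤ 21833 for integer n.
n = 208 gives 21736 ≤ 21833, while n = 209 gives 21945 > 21833; so the answer is index 208.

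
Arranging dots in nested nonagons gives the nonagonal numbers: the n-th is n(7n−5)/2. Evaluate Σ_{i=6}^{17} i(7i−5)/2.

5710

Σ i(7i−5)/2 = (7Σi² − 5Σi) / 2 over i = 6..17.
Σi = 153 − 15 = 138 and Σi² = 1785 − 55 = 1730.
(7·1730 − 5·138) / 2 = 11420/2 = 5710.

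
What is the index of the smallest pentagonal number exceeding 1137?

Solve n(3n−1)/2 > 1137 for integer n.
The largest n with value ≤ 1137 is 27 (since 1080 ≤ 1137 < 1162), so the first above is n = 28, value 1162.

28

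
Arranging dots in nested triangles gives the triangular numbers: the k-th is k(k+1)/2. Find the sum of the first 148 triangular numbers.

Σ i(i+1)/2 = (Σi² + Σi) / 2 over i = 1..148.
Σi = 11026 and Σi² = 1091574.
(1·1091574 + 1·11026) / 2 = 1102600/2 = 551300.

551300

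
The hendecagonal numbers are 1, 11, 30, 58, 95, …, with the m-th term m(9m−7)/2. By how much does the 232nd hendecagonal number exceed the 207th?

232·(9·232 − 7)/2 = 241396 and 207·(9·207 − 7)/2 = 192096.
Difference: 241396 − 192096 = 49300.

49300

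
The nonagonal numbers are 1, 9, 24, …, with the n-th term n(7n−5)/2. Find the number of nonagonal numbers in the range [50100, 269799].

The n-th nonagonal number is n(7n−5)/2.
Smallest index with value ≥ 50100: n = 120 (giving 50100).
Largest index with value ≤ 269799: n = 278 (giving 269799).
Indices 120 through 278: 159 terms.

159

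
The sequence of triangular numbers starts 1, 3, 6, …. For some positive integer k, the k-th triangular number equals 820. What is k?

40

Set n(n+1)/2 = 820, giving n² + n − 1640 = 0.
So n = (-1 + 81) / 2 = 80/2 = 40.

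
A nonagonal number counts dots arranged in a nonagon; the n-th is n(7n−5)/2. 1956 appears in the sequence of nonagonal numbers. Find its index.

Set n(7n−5)/2 = 1956, giving 7n² − 5n − 3912 = 0.
The discriminant is 25 + 56·1956 = 109561, and √109561 = 331.
So n = (5 + 331) / 14 = 336/14 = 24.

24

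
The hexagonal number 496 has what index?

Set n(2n−1) = 496, giving 2n² − n − 496 = 0.
So n = (1 + 63) / 4 = 64/4 = 16.
Check: 16·(2·16 − 1) = 496. ✓

16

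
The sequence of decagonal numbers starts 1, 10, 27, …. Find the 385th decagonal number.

385·(4·385 − 3) = 385·1537 = 591745.

591745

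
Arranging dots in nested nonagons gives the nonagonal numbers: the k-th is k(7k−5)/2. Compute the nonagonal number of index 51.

8976

The 51st nonagonal number is n(7n−5)/2 with n = 51.
51·(7·51 − 5)/2 = 51·352/2 = 51·176 = 8976.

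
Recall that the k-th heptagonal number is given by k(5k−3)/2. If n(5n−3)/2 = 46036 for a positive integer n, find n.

136

Set n(5n−3)/2 = 46036, giving 5n² − 3n − 92072 = 0.
So n = (3 + 1357) / 10 = 1360/10 = 136.
Check: 136·(5·136 − 3)/2 = 46036. ✓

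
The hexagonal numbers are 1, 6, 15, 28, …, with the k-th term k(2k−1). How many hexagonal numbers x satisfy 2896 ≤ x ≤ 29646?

84

The n-th hexagonal number is n(2n−1).
Smallest index with value ≥ 2896: n = 39 (giving 3003).
Largest index with value ≤ 29646: n = 122 (giving 29646).
Indices 39 through 122: 84 terms.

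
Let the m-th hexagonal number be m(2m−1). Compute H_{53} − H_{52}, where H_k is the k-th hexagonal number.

209

Consecutive hexagonal numbers differ by 4n − 3: here 4·53 − 3 = 209.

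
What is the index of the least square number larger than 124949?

Solve n² > 124949 for integer n.
The largest n with value ≤ 124949 is 353 (since 124609 ≤ 124949 < 125316), so the first above is n = 354, value 125316.

354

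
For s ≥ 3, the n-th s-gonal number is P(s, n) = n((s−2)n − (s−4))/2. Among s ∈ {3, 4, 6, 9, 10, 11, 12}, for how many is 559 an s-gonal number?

1

s = 3: P(3, 32) = 528 and P(3, 33) = 561; 559 is not s-gonal.
s = 4: P(4, 23) = 529 and P(4, 24) = 576; 559 is not s-gonal.
s = 6: P(6, 16) = 496 and P(6, 17) = 561; 559 is not s-gonal.
s = 9: P(9, 13) = 559. ✓
s = 10: P(10, 12) = 540 and P(10, 13) = 637; 559 is not s-gonal.
s = 11: P(11, 11) = 506 and P(11, 12) = 606; 559 is not s-gonal.
s = 12: P(12, 10) = 460 and P(12, 11) = 561; 559 is not s-gonal.
Hits: s ∈ {9} → 1.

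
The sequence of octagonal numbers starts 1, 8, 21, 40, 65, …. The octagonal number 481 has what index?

Set n(3n−2) = 481, giving 3n² − 2n − 481 = 0.
So n = (2 + 76) / 6 = 78/6 = 13.

13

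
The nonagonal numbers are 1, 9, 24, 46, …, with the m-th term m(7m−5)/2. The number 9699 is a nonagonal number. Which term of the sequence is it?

53

Set n(7n−5)/2 = 9699, giving 7n² − 5n − 19398 = 0.
The discriminant is 25 + 56·9699 = 543169, and √543169 = 737.
So n = (5 + 737) / 14 = 742/14 = 53.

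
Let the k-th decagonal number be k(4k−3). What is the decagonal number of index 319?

406087

The 319th decagonal number is n(4n−3) with n = 319.
319·(4·319 − 3) = 319·1273 = 406087.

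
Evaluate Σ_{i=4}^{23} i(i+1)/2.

2290

Σ i(i+1)/2 = (Σi² + Σi) / 2 over i = 4..23.
Σi = 276 − 6 = 270 and Σi² = 4324 − 14 = 4310.
(1·4310 + 1·270) / 2 = 4580/2 = 2290.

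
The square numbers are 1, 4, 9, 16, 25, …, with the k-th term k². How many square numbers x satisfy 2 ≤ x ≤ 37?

5

The n-th square number is n².
Smallest index with value ≥ 2: n = 2 (giving 4).
Largest index with value ≤ 37: n = 6 (giving 36).
Indices 2 through 6: 5 terms.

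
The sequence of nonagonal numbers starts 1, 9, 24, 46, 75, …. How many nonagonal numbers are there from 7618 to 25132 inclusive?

The n-th nonagonal number is n(7n−5)/2.
Smallest index with value ≥ 7618: n = 48 (giving 7944).
Largest index with value ≤ 25132: n = 85 (giving 25075).
Indices 48 through 85: 38 terms.

38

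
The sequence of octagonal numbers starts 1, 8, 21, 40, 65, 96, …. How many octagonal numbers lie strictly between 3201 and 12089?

30

The n-th octagonal number is n(3n−2).
Smallest index with value > 3201: n = 34 (giving 3400).
Largest index with value < 12089: n = 63 (giving 11781).
Indices 34 through 63: 30 terms.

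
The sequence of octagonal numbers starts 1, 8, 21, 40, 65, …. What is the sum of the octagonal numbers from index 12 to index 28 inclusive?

Σ i(3i−2) = 3Σi² − 2Σi over i = 12..28.
Σi = 406 − 66 = 340 and Σi² = 7714 − 506 = 7208.
3·7208 − 2·340 = 20944.

20944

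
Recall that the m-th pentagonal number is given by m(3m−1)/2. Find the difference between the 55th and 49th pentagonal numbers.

55·(3·55 − 1)/2 = 4510 and 49·(3·49 − 1)/2 = 3577.
Difference: 4510 − 3577 = 933.

933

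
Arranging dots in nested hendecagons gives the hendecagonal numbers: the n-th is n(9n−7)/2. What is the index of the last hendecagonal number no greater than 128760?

Solve n(9n−7)/2 ≤ 128760 for integer n.
n = 169 gives 127933 ≤ 128760, while n = 170 gives 129455 > 128760; so the answer is index 169.

169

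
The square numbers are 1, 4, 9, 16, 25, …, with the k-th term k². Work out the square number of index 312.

97344

The 312th square number is n² with n = 312.
312² = 97344.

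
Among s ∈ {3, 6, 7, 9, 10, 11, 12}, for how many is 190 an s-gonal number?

s = 3: P(3, 19) = 190. ✓
s = 6: P(6, 10) = 190. ✓
s = 7: P(7, 9) = 189 and P(7, 10) = 235; 190 is not s-gonal.
s = 9: P(9, 7) = 154 and P(9, 8) = 204; 190 is not s-gonal.
s = 10: P(10, 7) = 175 and P(10, 8) = 232; 190 is not s-gonal.
s = 11: P(11, 6) = 141 and P(11, 7) = 196; 190 is not s-gonal.
s = 12: P(12, 6) = 156 and P(12, 7) = 217; 190 is not s-gonal.
Hits: s ∈ {3, 6} → 2.

2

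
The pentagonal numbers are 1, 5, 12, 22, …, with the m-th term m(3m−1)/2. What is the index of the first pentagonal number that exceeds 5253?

60

Solve n(3n−1)/2 > 5253 for integer n.
The largest n with value ≤ 5253 is 59 (since 5192 ≤ 5253 < 5370), so the first above is n = 60, value 5370.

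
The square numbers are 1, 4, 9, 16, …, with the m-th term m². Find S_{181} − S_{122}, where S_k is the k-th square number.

17877

181² = 32761 and 122² = 14884.
Difference: 32761 − 14884 = 17877.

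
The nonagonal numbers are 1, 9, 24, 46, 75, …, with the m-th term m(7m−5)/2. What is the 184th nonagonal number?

118036

The 184th nonagonal number is n(7n−5)/2 with n = 184.
184·(7·184 − 5)/2 = 184·1283/2 = 118036.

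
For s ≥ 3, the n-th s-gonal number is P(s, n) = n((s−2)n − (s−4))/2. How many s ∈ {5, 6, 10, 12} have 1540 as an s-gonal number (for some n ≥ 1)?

2

s = 5: P(5, 32) = 1520 and P(5, 33) = 1617; 1540 is not s-gonal.
s = 6: P(6, 28) = 1540. ✓
s = 10: P(10, 20) = 1540. ✓
s = 12: P(12, 17) = 1377 and P(12, 18) = 1548; 1540 is not s-gonal.
Hits: s ∈ {6, 10} → 2.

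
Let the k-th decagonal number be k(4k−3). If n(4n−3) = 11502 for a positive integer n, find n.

54

Set n(4n−3) = 11502, giving 4n² − 3n − 11502 = 0.
So n = (3 + 429) / 8 = 432/8 = 54.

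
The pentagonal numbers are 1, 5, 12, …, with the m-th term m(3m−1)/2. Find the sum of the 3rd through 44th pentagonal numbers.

43554

Σ i(3i−1)/2 = (3Σi² − Σi) / 2 over i = 3..44.
Σi = 990 − 3 = 987 and Σi² = 29370 − 5 = 29365.
(3·29365 − 1·987) / 2 = 87108/2 = 43554.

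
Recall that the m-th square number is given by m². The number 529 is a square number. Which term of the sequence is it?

23

We need n² = 529, so n = √529 = 23.
Check: 23² = 529. ✓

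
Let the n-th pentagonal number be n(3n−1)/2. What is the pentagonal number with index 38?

2147

The 38th pentagonal number is n(3n−1)/2 with n = 38.
38·(3·38 − 1)/2 = 38·113/2 = 2147.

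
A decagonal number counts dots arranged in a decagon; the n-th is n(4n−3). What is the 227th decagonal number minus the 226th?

1809

Consecutive decagonal numbers differ by 8n − 7: here 8·227 − 7 = 1809.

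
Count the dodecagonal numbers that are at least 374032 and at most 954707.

The n-th dodecagonal number is n(5n−4).
Smallest index with value ≥ 374032: n = 274 (giving 374284).
Largest index with value ≤ 954707: n = 437 (giving 953097).
Indices 274 through 437: 164 terms.

164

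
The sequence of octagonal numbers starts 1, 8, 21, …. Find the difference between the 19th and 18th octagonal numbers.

109

Consecutive octagonal numbers differ by 6n − 5: here 6·19 − 5 = 109.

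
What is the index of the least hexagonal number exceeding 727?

Solve n(2n−1) > 727 for integer n.
The largest n with value ≤ 727 is 19 (since 703 ≤ 727 < 780), so the first above is n = 20, value 780.

20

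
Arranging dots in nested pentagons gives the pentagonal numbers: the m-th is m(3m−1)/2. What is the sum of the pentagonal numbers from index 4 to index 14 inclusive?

1452

Σ i(3i−1)/2 = (3Σi² − Σi) / 2 over i = 4..14.
Σi = 105 − 6 = 99 and Σi² = 1015 − 14 = 1001.
(3·1001 − 1·99) / 2 = 2904/2 = 1452.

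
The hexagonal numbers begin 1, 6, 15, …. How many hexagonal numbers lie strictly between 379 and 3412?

The n-th hexagonal number is n(2n−1).
Smallest index with value > 379: n = 15 (giving 435).
Largest index with value < 3412: n = 41 (giving 3321).
Indices 15 through 41: 27 terms.

27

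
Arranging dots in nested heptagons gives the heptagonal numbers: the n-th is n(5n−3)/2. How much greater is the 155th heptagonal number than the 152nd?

2298

155·(5·155 − 3)/2 = 59830 and 152·(5·152 − 3)/2 = 57532.
Difference: 59830 − 57532 = 2298.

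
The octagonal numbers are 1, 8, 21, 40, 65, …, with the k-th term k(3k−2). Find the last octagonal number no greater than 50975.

50440

Solve n(3n−2) ≤ 50975 for integer n.
n = 130 gives 50440 ≤ 50975, while n = 131 gives 51221 > 50975; so the answer is 50440.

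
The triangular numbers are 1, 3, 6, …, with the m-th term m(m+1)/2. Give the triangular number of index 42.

The 42nd triangular number is n(n+1)/2 with n = 42.
42·43/2 = 1806/2 = 903.

903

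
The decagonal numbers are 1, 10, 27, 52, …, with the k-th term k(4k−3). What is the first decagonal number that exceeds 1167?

1242

Solve n(4n−3) > 1167 for integer n.
The largest n with value ≤ 1167 is 17 (since 1105 ≤ 1167 < 1242), so the first above is n = 18, value 1242.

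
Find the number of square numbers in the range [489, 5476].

The n-th square number is n².
Smallest index with value ≥ 489: n = 23 (giving 529).
Largest index with value ≤ 5476: n = 74 (giving 5476).
Indices 23 through 74: 52 terms.

52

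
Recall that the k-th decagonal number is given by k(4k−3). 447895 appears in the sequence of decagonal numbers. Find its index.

335

Set n(4n−3) = 447895, giving 4n² − 3n − 447895 = 0.
So n = (3 + 2677) / 8 = 2680/8 = 335.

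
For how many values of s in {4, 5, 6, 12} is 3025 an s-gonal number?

s = 4: P(4, 55) = 3025. ✓
s = 5: P(5, 45) = 3015 and P(5, 46) = 3151; 3025 is not s-gonal.
s = 6: P(6, 39) = 3003 and P(6, 40) = 3160; 3025 is not s-gonal.
s = 12: P(12, 25) = 3025. ✓
Hits: s ∈ {4, 12} → 2.

2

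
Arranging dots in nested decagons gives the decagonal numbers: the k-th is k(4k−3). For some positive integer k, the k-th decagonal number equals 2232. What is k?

24

Set n(4n−3) = 2232, giving 4n² − 3n − 2232 = 0.
So n = (3 + 189) / 8 = 192/8 = 24.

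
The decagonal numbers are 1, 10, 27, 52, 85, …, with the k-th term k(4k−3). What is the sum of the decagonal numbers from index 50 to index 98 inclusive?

Σ i(4i−3) = 4Σi² − 3Σi over i = 50..98.
Σi = 4851 − 1225 = 3626 and Σi² = 318549 − 40425 = 278124.
4·278124 − 3·3626 = 1101618.

1101618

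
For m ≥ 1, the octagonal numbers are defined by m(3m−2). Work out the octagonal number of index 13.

481

The 13th octagonal number is n(3n−2) with n = 13.
13·(3·13 − 2) = 13·37 = 481.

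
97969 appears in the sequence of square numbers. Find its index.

313

We need n² = 97969, so n = √97969 = 313.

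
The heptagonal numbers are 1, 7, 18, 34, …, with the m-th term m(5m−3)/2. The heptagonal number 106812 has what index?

Set n(5n−3)/2 = 106812, giving 5n² − 3n − 213624 = 0.
The discriminant is 9 + 40·106812 = 4272489, and √4272489 = 2067.
So n = (3 + 2067) / 10 = 2070/10 = 207.

207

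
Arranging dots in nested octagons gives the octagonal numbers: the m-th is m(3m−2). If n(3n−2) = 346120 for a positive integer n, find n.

Set n(3n−2) = 346120, giving 3n² − 2n − 346120 = 0.
So n = (2 + 2038) / 6 = 2040/6 = 340.
Check: 340·(3·340 − 2) = 346120. ✓

340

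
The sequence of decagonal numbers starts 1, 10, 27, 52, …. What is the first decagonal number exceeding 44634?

45475

Solve n(4n−3) > 44634 for integer n.
The largest n with value ≤ 44634 is 106 (since 44626 ≤ 44634 < 45475), so the first above is n = 107, value 45475.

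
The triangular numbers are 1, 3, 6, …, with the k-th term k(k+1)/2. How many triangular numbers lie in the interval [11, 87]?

8

The n-th triangular number is n(n+1)/2.
Smallest index with value ≥ 11: n = 5 (giving 15).
Largest index with value ≤ 87: n = 12 (giving 78).
Indices 5 through 12: 8 terms.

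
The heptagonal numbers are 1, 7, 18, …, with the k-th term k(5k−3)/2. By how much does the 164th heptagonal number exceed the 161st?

164·(5·164 − 3)/2 = 66994 and 161·(5·161 − 3)/2 = 64561.
Difference: 66994 − 64561 = 2433.

2433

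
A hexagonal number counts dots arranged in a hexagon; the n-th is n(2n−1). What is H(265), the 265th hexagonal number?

140185

265·(2·265 − 1) = 265·529 = 140185.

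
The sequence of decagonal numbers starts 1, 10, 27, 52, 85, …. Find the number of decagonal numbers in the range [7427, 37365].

The n-th decagonal number is n(4n−3).
Smallest index with value ≥ 7427: n = 44 (giving 7612).
Largest index with value ≤ 37365: n = 97 (giving 37345).
Indices 44 through 97: 54 terms.

54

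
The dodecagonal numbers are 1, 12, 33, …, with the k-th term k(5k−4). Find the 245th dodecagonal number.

299145

245·(5·245 − 4) = 245·1221 = 299145.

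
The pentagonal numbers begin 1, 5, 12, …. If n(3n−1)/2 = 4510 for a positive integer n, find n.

Set n(3n−1)/2 = 4510, giving 3n² − n − 9020 = 0.
So n = (1 + 329) / 6 = 330/6 = 55.
Check: 55·(3·55 − 1)/2 = 4510. ✓

55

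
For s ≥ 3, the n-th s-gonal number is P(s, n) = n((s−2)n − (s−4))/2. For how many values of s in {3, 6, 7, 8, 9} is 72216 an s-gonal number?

1

s = 3: P(3, 379) = 72010 and P(3, 380) = 72390; 72216 is not s-gonal.
s = 6: P(6, 190) = 72010 and P(6, 191) = 72771; 72216 is not s-gonal.
s = 7: P(7, 170) = 71995 and P(7, 171) = 72846; 72216 is not s-gonal.
s = 8: P(8, 155) = 71765 and P(8, 156) = 72696; 72216 is not s-gonal.
s = 9: P(9, 144) = 72216. ✓
Hits: s ∈ {9} → 1.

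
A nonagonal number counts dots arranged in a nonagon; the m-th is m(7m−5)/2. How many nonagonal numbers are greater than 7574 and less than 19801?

29

The n-th nonagonal number is n(7n−5)/2.
Smallest index with value > 7574: n = 47 (giving 7614).
Largest index with value < 19801: n = 75 (giving 19500).
Indices 47 through 75: 29 terms.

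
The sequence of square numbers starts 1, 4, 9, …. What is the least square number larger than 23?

25

Solve n² > 23 for integer n.
The largest n with value ≤ 23 is 4 (since 16 ≤ 23 < 25), so the first above is n = 5, value 25.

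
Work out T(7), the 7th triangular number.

7·8/2 = 56/2 = 28.

28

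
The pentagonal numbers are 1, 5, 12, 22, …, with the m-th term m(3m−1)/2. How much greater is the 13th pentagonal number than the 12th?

37

Consecutive pentagonal numbers differ by 3n − 2: here 3·13 − 2 = 37.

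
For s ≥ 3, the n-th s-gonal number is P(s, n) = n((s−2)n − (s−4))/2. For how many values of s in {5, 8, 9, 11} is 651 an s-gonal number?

s = 5: P(5, 21) = 651. ✓
s = 8: P(8, 15) = 645 and P(8, 16) = 736; 651 is not s-gonal.
s = 9: P(9, 14) = 651. ✓
s = 11: P(11, 12) = 606 and P(11, 13) = 715; 651 is not s-gonal.
Hits: s ∈ {5, 9} → 2.

2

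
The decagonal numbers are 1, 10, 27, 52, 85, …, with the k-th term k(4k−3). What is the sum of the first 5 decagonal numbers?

175

Σ i(4i−3) = 4Σi² − 3Σi over i = 1..5.
Σi = 15 and Σi² = 55.
4·55 − 3·15 = 175.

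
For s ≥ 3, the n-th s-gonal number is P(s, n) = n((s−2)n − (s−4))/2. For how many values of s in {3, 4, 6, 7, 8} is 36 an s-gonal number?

s = 3: P(3, 8) = 36. ✓
s = 4: P(4, 6) = 36. ✓
s = 6: P(6, 4) = 28 and P(6, 5) = 45; 36 is not s-gonal.
s = 7: P(7, 4) = 34 and P(7, 5) = 55; 36 is not s-gonal.
s = 8: P(8, 3) = 21 and P(8, 4) = 40; 36 is not s-gonal.
Hits: s ∈ {3, 4} → 2.

2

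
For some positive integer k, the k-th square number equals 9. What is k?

3

We need n² = 9, so n = √9 = 3.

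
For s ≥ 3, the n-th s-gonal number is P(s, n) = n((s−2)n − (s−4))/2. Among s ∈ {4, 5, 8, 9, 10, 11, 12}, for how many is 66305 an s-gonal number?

s = 4: P(4, 257) = 66049 and P(4, 258) = 66564; 66305 is not s-gonal.
s = 5: P(5, 210) = 66045 and P(5, 211) = 66676; 66305 is not s-gonal.
s = 8: P(8, 149) = 66305. ✓
s = 9: P(9, 137) = 65349 and P(9, 138) = 66309; 66305 is not s-gonal.
s = 10: P(10, 129) = 66177 and P(10, 130) = 67210; 66305 is not s-gonal.
s = 11: P(11, 121) = 65461 and P(11, 122) = 66551; 66305 is not s-gonal.
s = 12: P(12, 115) = 65665 and P(12, 116) = 66816; 66305 is not s-gonal.
Hits: s ∈ {8} → 1.

1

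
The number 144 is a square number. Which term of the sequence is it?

We need n² = 144, so n = √144 = 12.
Check: 12² = 144. ✓

12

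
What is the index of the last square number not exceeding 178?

13

Solve n² ≤ 178 for integer n.
n = 13 gives 169 ≤ 178, while n = 14 gives 196 > 178; so the answer is index 13.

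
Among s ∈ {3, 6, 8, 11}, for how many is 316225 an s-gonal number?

s = 3: P(3, 794) = 315615 and P(3, 795) = 316410; 316225 is not s-gonal.
s = 6: P(6, 397) = 314821 and P(6, 398) = 316410; 316225 is not s-gonal.
s = 8: P(8, 325) = 316225. ✓
s = 11: P(11, 265) = 315085 and P(11, 266) = 317471; 316225 is not s-gonal.
Hits: s ∈ {8} → 1.

1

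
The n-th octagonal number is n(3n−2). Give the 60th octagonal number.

The 60th octagonal number is n(3n−2) with n = 60.
60·(3·60 − 2) = 60·178 = 10680.

10680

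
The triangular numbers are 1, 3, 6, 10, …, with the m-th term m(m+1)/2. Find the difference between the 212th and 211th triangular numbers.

212

Consecutive triangular numbers differ by n: T_{212} − T_{211} = 212.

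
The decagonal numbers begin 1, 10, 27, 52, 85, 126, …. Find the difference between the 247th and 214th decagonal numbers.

60753

247·(4·247 − 3) = 243295 and 214·(4·214 − 3) = 182542.
Difference: 243295 − 182542 = 60753.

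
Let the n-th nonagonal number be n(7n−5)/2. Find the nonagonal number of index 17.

969

17·(7·17 − 5)/2 = 17·114/2 = 17·57 = 969.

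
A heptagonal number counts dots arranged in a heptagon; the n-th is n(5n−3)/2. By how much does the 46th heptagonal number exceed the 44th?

46·(5·46 − 3)/2 = 5221 and 44·(5·44 − 3)/2 = 4774.
Difference: 5221 − 4774 = 447.

447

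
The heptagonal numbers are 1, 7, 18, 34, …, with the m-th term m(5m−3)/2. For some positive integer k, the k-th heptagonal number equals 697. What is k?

Set n(5n−3)/2 = 697, giving 5n² − 3n − 1394 = 0.
So n = (3 + 167) / 10 = 170/10 = 17.

17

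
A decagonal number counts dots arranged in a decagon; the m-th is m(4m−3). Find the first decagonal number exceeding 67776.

Solve n(4n−3) > 67776 for integer n.
The largest n with value ≤ 67776 is 130 (since 67210 ≤ 67776 < 68251), so the first above is n = 131, value 68251.

68251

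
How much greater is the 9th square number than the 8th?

n² − (n−1)² = 2n − 1, so 9² − 8² = 2·9 − 1 = 17.

17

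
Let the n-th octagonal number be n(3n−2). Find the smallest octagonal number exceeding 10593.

10680

Solve n(3n−2) > 10593 for integer n.
The largest n with value ≤ 10593 is 59 (since 10325 ≤ 10593 < 10680), so the first above is n = 60, value 10680.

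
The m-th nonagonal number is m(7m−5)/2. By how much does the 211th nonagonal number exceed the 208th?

4392

211·(7·211 − 5)/2 = 155296 and 208·(7·208 − 5)/2 = 150904.
Difference: 155296 − 150904 = 4392.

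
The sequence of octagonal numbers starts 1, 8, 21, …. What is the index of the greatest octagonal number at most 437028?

Solve n(3n−2) ≤ 437028 for integer n.
n = 382 gives 437008 ≤ 437028, while n = 383 gives 439301 > 437028; so the answer is index 382.

382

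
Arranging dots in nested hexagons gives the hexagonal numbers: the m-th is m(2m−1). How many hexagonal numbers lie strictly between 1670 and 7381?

The n-th hexagonal number is n(2n−1).
Smallest index with value > 1670: n = 30 (giving 1770).
Largest index with value < 7381: n = 60 (giving 7140).
Indices 30 through 60: 31 terms.

31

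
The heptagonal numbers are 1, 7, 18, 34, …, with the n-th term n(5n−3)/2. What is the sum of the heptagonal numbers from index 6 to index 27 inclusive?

Σ i(5i−3)/2 = (5Σi² − 3Σi) / 2 over i = 6..27.
Σi = 378 − 15 = 363 and Σi² = 6930 − 55 = 6875.
(5·6875 − 3·363) / 2 = 33286/2 = 16643.

16643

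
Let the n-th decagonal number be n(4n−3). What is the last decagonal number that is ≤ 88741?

88357

Solve n(4n−3) ≤ 88741 for integer n.
n = 149 gives 88357 ≤ 88741, while n = 150 gives 89550 > 88741; so the answer is 88357.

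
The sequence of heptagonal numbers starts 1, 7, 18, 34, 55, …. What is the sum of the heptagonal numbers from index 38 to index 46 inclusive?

39273

Σ i(5i−3)/2 = (5Σi² − 3Σi) / 2 over i = 38..46.
Σi = 1081 − 703 = 378 and Σi² = 33511 − 17575 = 15936.
(5·15936 − 3·378) / 2 = 78546/2 = 39273.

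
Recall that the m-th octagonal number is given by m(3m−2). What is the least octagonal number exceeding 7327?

7400

Solve n(3n−2) > 7327 for integer n.
The largest n with value ≤ 7327 is 49 (since 7105 ≤ 7327 < 7400), so the first above is n = 50, value 7400.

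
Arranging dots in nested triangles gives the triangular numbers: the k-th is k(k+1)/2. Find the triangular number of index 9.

The 9th triangular number is n(n+1)/2 with n = 9.
9·10/2 = 90/2 = 45.

45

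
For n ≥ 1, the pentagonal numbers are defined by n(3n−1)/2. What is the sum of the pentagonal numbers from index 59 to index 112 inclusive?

Σ i(3i−1)/2 = (3Σi² − Σi) / 2 over i = 59..112.
Σi = 6328 − 1711 = 4617 and Σi² = 474600 − 66729 = 407871.
(3·407871 − 1·4617) / 2 = 1218996/2 = 609498.

609498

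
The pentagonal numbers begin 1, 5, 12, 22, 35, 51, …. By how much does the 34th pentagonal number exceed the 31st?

34·(3·34 − 1)/2 = 1717 and 31·(3·31 − 1)/2 = 1426.
Difference: 1717 − 1426 = 291.

291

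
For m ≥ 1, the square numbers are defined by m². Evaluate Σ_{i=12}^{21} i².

2805

Σ_{i=12}^{21} i² = 3311 − 506 = 2805.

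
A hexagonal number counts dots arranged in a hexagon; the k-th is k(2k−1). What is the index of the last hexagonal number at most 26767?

Solve n(2n−1) ≤ 26767 for integer n.
n = 115 gives 26335 ≤ 26767, while n = 116 gives 26796 > 26767; so the answer is index 115.

115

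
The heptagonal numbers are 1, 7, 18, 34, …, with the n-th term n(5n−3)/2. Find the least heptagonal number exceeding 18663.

18792

Solve n(5n−3)/2 > 18663 for integer n.
The largest n with value ≤ 18663 is 86 (since 18361 ≤ 18663 < 18792), so the first above is n = 87, value 18792.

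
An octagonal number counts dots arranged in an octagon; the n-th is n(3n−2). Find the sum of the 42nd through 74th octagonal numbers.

Σ i(3i−2) = 3Σi² − 2Σi over i = 42..74.
Σi = 2775 − 861 = 1914 and Σi² = 137825 − 23821 = 114004.
3·114004 − 2·1914 = 338184.

338184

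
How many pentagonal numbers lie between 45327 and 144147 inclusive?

137

The n-th pentagonal number is n(3n−1)/2.
Smallest index with value ≥ 45327: n = 174 (giving 45327).
Largest index with value ≤ 144147: n = 310 (giving 143995).
Indices 174 through 310: 137 terms.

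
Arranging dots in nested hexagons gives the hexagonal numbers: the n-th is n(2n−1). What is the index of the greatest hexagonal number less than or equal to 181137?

301

Solve n(2n−1) ≤ 181137 for integer n.
n = 301 gives 180901 ≤ 181137, while n = 302 gives 182106 > 181137; so the answer is index 301.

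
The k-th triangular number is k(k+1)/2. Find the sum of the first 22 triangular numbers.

Σ i(i+1)/2 = (Σi² + Σi) / 2 over i = 1..22.
Σi = 253 and Σi² = 3795.
(1·3795 + 1·253) / 2 = 4048/2 = 2024.

2024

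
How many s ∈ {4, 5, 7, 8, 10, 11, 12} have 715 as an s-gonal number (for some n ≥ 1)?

s = 4: P(4, 26) = 676 and P(4, 27) = 729; 715 is not s-gonal.
s = 5: P(5, 22) = 715. ✓
s = 7: P(7, 17) = 697 and P(7, 18) = 783; 715 is not s-gonal.
s = 8: P(8, 15) = 645 and P(8, 16) = 736; 715 is not s-gonal.
s = 10: P(10, 13) = 637 and P(10, 14) = 742; 715 is not s-gonal.
s = 11: P(11, 13) = 715. ✓
s = 12: P(12, 12) = 672 and P(12, 13) = 793; 715 is not s-gonal.
Hits: s ∈ {5, 11} → 2.

2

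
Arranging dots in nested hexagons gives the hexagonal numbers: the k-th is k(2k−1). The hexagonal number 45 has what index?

Set n(2n−1) = 45, giving 2n² − n − 45 = 0.
The discriminant is 1 + 8·45 = 361, and √361 = 19.
So n = (1 + 19) / 4 = 20/4 = 5.

5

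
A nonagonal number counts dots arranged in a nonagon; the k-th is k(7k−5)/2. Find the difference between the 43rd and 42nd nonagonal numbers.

Consecutive nonagonal numbers differ by 7n − 6: here 7·43 − 6 = 295.

295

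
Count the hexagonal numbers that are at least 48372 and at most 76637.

The n-th hexagonal number is n(2n−1).
Smallest index with value ≥ 48372: n = 156 (giving 48516).
Largest index with value ≤ 76637: n = 196 (giving 76636).
Indices 156 through 196: 41 terms.

41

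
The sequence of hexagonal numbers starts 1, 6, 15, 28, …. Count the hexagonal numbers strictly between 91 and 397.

7

The n-th hexagonal number is n(2n−1).
Smallest index with value > 91: n = 8 (giving 120).
Largest index with value < 397: n = 14 (giving 378).
Indices 8 through 14: 7 terms.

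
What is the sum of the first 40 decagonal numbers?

Σ i(4i−3) = 4Σi² − 3Σi over i = 1..40.
Σi = 820 and Σi² = 22140.
4·22140 − 3·820 = 86100.

86100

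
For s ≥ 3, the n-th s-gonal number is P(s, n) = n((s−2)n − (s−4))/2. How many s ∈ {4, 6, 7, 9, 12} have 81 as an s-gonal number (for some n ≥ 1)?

2

s = 4: P(4, 9) = 81. ✓
s = 6: P(6, 6) = 66 and P(6, 7) = 91; 81 is not s-gonal.
s = 7: P(7, 6) = 81. ✓
s = 9: P(9, 5) = 75 and P(9, 6) = 111; 81 is not s-gonal.
s = 12: P(12, 4) = 64 and P(12, 5) = 105; 81 is not s-gonal.
Hits: s ∈ {4, 7} → 2.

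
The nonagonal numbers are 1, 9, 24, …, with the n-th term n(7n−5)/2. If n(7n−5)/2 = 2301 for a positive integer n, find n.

26

Set n(7n−5)/2 = 2301, giving 7n² − 5n − 4602 = 0.
The discriminant is 25 + 56·2301 = 128881, and √128881 = 359.
So n = (5 + 359) / 14 = 364/14 = 26.
Check: 26·(7·26 − 5)/2 = 2301. ✓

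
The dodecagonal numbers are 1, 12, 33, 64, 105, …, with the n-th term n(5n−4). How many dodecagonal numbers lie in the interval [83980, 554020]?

204

The n-th dodecagonal number is n(5n−4).
Smallest index with value ≥ 83980: n = 130 (giving 83980).
Largest index with value ≤ 554020: n = 333 (giving 553113).
Indices 130 through 333: 204 terms.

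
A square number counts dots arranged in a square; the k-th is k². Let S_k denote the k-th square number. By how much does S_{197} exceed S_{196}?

n² − (n−1)² = 2n − 1, so 197² − 196² = 2·197 − 1 = 393.

393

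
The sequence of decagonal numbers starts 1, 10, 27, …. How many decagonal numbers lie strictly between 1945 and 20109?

The n-th decagonal number is n(4n−3).
Smallest index with value > 1945: n = 23 (giving 2047).
Largest index with value < 20109: n = 71 (giving 19951).
Indices 23 through 71: 49 terms.

49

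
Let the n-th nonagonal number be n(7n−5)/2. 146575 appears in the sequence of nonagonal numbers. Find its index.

Set n(7n−5)/2 = 146575, giving 7n² − 5n − 293150 = 0.
The discriminant is 25 + 56·146575 = 8208225, and √8208225 = 2865.
So n = (5 + 2865) / 14 = 2870/14 = 205.
Check: 205·(7·205 − 5)/2 = 146575. ✓

205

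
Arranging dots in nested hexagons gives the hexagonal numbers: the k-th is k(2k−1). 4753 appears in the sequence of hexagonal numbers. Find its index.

49

Set n(2n−1) = 4753, giving 2n² − n − 4753 = 0.
The discriminant is 1 + 8·4753 = 38025, and √38025 = 195.
So n = (1 + 195) / 4 = 196/4 = 49.
Check: 49·(2·49 − 1) = 4753. ✓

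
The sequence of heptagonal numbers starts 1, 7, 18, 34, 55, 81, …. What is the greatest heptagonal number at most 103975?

Solve n(5n−3)/2 ≤ 103975 for integer n.
n = 204 gives 103734 ≤ 103975, while n = 205 gives 104755 > 103975; so the answer is 103734.

103734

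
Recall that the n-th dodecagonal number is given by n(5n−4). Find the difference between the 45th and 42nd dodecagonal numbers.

45·(5·45 − 4) = 9945 and 42·(5·42 − 4) = 8652.
Difference: 9945 − 8652 = 1293.

1293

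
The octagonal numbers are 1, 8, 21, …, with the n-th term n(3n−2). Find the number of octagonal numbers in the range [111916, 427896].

The n-th octagonal number is n(3n−2).
Smallest index with value ≥ 111916: n = 194 (giving 112520).
Largest index with value ≤ 427896: n = 378 (giving 427896).
Indices 194 through 378: 185 terms.

185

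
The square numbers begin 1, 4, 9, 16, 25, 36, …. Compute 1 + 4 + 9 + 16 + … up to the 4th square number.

30

Σ_{i=1}^{4} i² = 4·5·9/6 = 30.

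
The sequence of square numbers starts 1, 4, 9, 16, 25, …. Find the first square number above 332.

361

Solve n² > 332 for integer n.
The largest n with value ≤ 332 is 18 (since 324 ≤ 332 < 361), so the first above is n = 19, value 361.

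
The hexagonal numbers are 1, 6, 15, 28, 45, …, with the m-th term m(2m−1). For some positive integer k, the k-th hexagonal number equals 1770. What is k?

30

Set n(2n−1) = 1770, giving 2n² − n − 1770 = 0.
The discriminant is 1 + 8·1770 = 14161, and √14161 = 119.
So n = (1 + 119) / 4 = 120/4 = 30.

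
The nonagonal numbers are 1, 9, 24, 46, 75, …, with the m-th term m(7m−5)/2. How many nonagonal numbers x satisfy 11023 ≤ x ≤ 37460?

The n-th nonagonal number is n(7n−5)/2.
Smallest index with value ≥ 11023: n = 57 (giving 11229).
Largest index with value ≤ 37460: n = 103 (giving 36874).
Indices 57 through 103: 47 terms.

47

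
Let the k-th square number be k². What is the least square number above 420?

Solve n² > 420 for integer n.
The largest n with value ≤ 420 is 20 (since 400 ≤ 420 < 441), so the first above is n = 21, value 441.

441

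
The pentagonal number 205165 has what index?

370

Set n(3n−1)/2 = 205165, giving 3n² − n − 410330 = 0.
The discriminant is 1 + 24·205165 = 4923961, and √4923961 = 2219.
So n = (1 + 2219) / 6 = 2220/6 = 370.
Check: 370·(3·370 − 1)/2 = 205165. ✓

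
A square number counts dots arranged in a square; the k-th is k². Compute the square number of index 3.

The 3rd square number is n² with n = 3.
3² = 9.

9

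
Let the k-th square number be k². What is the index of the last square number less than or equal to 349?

18

Solve n² ≤ 349 for integer n.
n = 18 gives 324 ≤ 349, while n = 19 gives 361 > 349; so the answer is index 18.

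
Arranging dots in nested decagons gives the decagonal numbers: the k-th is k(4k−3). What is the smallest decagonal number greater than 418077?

Solve n(4n−3) > 418077 for integer n.
The largest n with value ≤ 418077 is 323 (since 416347 ≤ 418077 < 418932), so the first above is n = 324, value 418932.

418932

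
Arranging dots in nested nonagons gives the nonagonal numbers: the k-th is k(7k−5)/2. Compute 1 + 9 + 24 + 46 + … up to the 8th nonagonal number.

624

Σ i(7i−5)/2 = (7Σi² − 5Σi) / 2 over i = 1..8.
Σi = 36 and Σi² = 204.
(7·204 − 5·36) / 2 = 1248/2 = 624.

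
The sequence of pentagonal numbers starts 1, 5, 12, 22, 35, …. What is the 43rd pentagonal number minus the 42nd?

127

Consecutive pentagonal numbers differ by 3n − 2: here 3·43 − 2 = 127.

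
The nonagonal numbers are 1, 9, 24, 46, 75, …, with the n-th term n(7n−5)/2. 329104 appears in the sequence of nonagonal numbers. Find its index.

Set n(7n−5)/2 = 329104, giving 7n² − 5n − 658208 = 0.
The discriminant is 25 + 56·329104 = 18429849, and √18429849 = 4293.
So n = (5 + 4293) / 14 = 4298/14 = 307.
Check: 307·(7·307 − 5)/2 = 329104. ✓

307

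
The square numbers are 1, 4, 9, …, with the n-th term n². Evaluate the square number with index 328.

107584

The 328th square number is n² with n = 328.
328² = 107584.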